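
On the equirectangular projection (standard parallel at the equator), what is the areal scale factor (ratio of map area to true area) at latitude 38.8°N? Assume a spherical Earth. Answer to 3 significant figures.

1.28

Plate carrée maps x = Rλ, y = Rφ. The meridian scale is h = 1 and the parallel scale is k = 1/cos φ = sec φ.
Areal scale = h·k = 1 × sec φ; at 38.8°, h = 1.000, k = 1.283, so h·k = 1.283.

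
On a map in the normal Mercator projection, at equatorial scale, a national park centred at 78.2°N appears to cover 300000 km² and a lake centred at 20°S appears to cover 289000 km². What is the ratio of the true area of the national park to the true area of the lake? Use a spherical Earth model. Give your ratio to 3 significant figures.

Mercator's areal exaggeration is sec²φ; hence true area = (apparent area) · cos²φ.
True area of national park: 300000 × cos²(78.2°) = 300000 × 0.04182 = 12550 km².
True area of lake: 289000 × cos²(20°) = 289000 × 0.8830 = 255200 km².
Ratio = 12550 / 255200 ≈ 0.0492.

0.0492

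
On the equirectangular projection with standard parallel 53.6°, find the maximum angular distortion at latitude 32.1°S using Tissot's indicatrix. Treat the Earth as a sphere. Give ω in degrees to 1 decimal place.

20.3°

The equidistant cylindrical projection with φ₀ = 53.6° has h = 1 (meridians true) and k = cos φ₀ / cos φ along parallels.
At 32.1°: h = 1.000, k = 0.7005; principal scales a = 1.000, b = 0.7005.
sin(ω/2) = (a − b)/(a + b) = 0.2995/1.701 = 0.1761, so ω = 2 arcsin(0.1761) ≈ 20.3°.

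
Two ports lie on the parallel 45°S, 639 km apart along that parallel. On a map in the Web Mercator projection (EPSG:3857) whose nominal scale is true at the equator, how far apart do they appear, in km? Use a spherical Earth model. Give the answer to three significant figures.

904 km

For Mercator, h = k = sec φ (a conformal cylindrical projection has a single point scale, 1/cos φ).
Along the parallel, k = sec 45° = 1/0.7071 = 1.414.
Map distance = 639 × 1.414 ≈ 904 km.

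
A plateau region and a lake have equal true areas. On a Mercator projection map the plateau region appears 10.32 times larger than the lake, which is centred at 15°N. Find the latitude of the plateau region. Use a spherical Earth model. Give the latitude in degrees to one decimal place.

72.5°

For equal true areas on Mercator, apparent areas scale as sec²φ, so the ratio is cos²φ₂ / cos²φ₁.
cos²φ₂ / cos²φ₁ = 10.32  ⇒  cos φ₁ = cos 15° / √10.32 = 0.9659/3.212 = 0.3007.
φ₁ = arccos(0.3007) ≈ 72.5°.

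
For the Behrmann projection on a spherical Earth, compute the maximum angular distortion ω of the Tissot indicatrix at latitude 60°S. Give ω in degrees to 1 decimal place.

Behrmann is a cylindrical equal-area projection with standard parallels at ±30°. A cylindrical equal-area projection with standard parallel φ₀ has meridian scale h = cos φ / cos φ₀ and parallel scale k = cos φ₀ / cos φ (so areas are preserved, h·k = 1).
At 60°: h = 0.5774, k = 1.732; principal scales a = 1.732, b = 0.5774.
sin(ω/2) = (a − b)/(a + b) = 1.155/2.309 = 0.5000, so ω = 2 arcsin(0.5000) ≈ 60.0°.

60.0°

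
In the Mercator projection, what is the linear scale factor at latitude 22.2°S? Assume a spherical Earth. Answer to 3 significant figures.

1.08

Mercator is conformal, so the point scale is isotropic: h = k = sec φ = 1/cos φ.
k = 1/cos 22.2° = 1/0.9259 = 1.080.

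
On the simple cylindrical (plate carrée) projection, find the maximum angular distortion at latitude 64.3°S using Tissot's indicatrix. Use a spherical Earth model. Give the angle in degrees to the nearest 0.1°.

46.5°

In the plate carrée (x = Rλ, y = Rφ), meridians are true-scale (h = 1) and parallels are stretched by k = sec φ.
At 64.3°: h = 1.000, k = 2.306; principal scales a = 2.306, b = 1.000.
sin(ω/2) = (a − b)/(a + b) = 1.306/3.306 = 0.3950, so ω = 2 arcsin(0.3950) ≈ 46.5°.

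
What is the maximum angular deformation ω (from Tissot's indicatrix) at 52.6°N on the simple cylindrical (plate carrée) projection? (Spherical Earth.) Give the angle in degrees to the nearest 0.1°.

28.3°

For the equirectangular projection with φ₀ = 0 (plate carrée), h = 1 along meridians and k = sec φ along parallels.
At 52.6°: h = 1.000, k = 1.646; principal scales a = 1.646, b = 1.000.
sin(ω/2) = (a − b)/(a + b) = 0.6464/2.646 = 0.2443, so ω = 2 arcsin(0.2443) ≈ 28.3°.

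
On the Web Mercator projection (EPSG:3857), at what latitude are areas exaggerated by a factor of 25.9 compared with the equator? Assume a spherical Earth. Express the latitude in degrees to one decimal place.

78.7°

Mercator areal scale is sec²φ.
sec²φ = 25.9  ⇒  cos²φ = 0.03861  ⇒  cos φ = 0.1965.
φ = arccos(0.1965) ≈ 78.7°.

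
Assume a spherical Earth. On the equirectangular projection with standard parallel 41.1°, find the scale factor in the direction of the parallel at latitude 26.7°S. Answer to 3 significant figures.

With standard parallel φ₀ = 41.1°, the equirectangular projection gives x = Rλ cos φ₀, y = Rφ, so h = 1 and k = cos 41.1° / cos φ.
k = cos 41.1° / cos 26.7° = 0.7536/0.8934 = 0.8435.

0.844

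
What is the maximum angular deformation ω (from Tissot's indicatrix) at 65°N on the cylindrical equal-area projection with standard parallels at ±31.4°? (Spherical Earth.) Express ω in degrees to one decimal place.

74.6°

A cylindrical equal-area projection with standard parallel φ₀ has meridian scale h = cos φ / cos φ₀ and parallel scale k = cos φ₀ / cos φ (so areas are preserved, h·k = 1).
At 65°: h = 0.4951, k = 2.020; principal scales a = 2.020, b = 0.4951.
sin(ω/2) = (a − b)/(a + b) = 1.525/2.515 = 0.6062, so ω = 2 arcsin(0.6062) ≈ 74.6°.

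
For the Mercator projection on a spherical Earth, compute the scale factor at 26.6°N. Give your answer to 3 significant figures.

1.12

For Mercator, h = k = sec φ (a conformal cylindrical projection has a single point scale, 1/cos φ).
k = 1/cos 26.6° = 1/0.8942 = 1.118.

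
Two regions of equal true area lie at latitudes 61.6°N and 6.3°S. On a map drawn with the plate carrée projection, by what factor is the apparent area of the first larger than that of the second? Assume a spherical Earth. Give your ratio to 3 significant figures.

2.09

For the equirectangular projection with φ₀ = 0 (plate carrée), h = 1 along meridians and k = sec φ along parallels.
Areal scale at 61.6°: h·k = 1.000 × 2.103 = 2.103.
Areal scale at 6.3°: h·k = 1.000 × 1.006 = 1.006.
Ratio = 2.103/1.006 ≈ 2.09.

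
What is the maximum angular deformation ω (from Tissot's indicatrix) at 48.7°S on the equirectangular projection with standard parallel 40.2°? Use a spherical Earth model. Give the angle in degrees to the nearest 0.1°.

8.4°

With standard parallel φ₀ = 40.2°, the equirectangular projection gives x = Rλ cos φ₀, y = Rφ, so h = 1 and k = cos 40.2° / cos φ.
At 48.7°: h = 1.000, k = 1.157; principal scales a = 1.157, b = 1.000.
sin(ω/2) = (a − b)/(a + b) = 0.1573/2.157 = 0.07290, so ω = 2 arcsin(0.07290) ≈ 8.4°.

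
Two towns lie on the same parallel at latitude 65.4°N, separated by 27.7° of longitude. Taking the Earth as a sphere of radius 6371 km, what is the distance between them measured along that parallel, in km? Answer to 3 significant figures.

1280 km

Arc length along a parallel = R cos φ · Δλ (with Δλ in radians).
= 6371 × cos 65.4° × (27.7° × π/180) = 6371 × 0.4163 × 0.4835 ≈ 1280 km.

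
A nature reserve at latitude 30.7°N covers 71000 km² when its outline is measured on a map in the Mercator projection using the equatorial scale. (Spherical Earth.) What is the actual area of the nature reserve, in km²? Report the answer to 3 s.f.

Mercator is conformal, so the point scale is isotropic: h = k = sec φ = 1/cos φ.
Areal scale = k² = sec²φ = 1/cos²(30.7°) = 1/0.8599² = 1.353.
True area = apparent / (areal scale) = 71000 / 1.353 ≈ 52500 km².

52500 km²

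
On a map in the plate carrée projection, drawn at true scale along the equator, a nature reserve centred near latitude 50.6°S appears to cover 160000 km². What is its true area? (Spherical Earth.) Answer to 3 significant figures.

For the equirectangular projection with φ₀ = 0 (plate carrée), h = 1 along meridians and k = sec φ along parallels.
Areal scale = h·k = 1 × sec φ; at 50.6°, h = 1.000, k = 1.575, so h·k = 1.575.
True area = apparent / (areal scale) = 160000 / 1.575 ≈ 102000 km².

102000 km²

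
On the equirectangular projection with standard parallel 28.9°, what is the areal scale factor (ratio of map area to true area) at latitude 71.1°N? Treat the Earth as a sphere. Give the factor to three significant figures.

With standard parallel φ₀ = 28.9°, the equirectangular projection gives x = Rλ cos φ₀, y = Rφ, so h = 1 and k = cos 28.9° / cos φ.
Areal scale = h·k = 1 × cos φ₀ / cos φ; at 71.1°, h = 1.000, k = 2.703, so h·k = 2.703.

2.70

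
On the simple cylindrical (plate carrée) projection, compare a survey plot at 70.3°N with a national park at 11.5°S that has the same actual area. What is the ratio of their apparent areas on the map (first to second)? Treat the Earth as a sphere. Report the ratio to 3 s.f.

For the equirectangular projection with φ₀ = 0 (plate carrée), h = 1 along meridians and k = sec φ along parallels.
Areal scale at 70.3°: h·k = 1.000 × 2.967 = 2.967.
Areal scale at 11.5°: h·k = 1.000 × 1.020 = 1.020.
Ratio = 2.967/1.020 ≈ 2.91.

2.91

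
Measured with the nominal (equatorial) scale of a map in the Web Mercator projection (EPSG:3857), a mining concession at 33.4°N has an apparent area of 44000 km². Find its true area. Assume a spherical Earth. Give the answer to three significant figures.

The Mercator projection is conformal; its linear scale factor is the same in every direction and equals sec φ = 1/cos φ.
Areal scale = k² = sec²φ = 1/cos²(33.4°) = 1/0.8348² = 1.435.
True area = apparent / (areal scale) = 44000 / 1.435 ≈ 30700 km².

30700 km²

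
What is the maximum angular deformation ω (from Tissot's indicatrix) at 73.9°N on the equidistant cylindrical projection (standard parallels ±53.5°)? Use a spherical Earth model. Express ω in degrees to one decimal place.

With standard parallel φ₀ = 53.5°, the equirectangular projection gives x = Rλ cos φ₀, y = Rφ, so h = 1 and k = cos 53.5° / cos φ.
At 73.9°: h = 1.000, k = 2.145; principal scales a = 2.145, b = 1.000.
sin(ω/2) = (a − b)/(a + b) = 1.145/3.145 = 0.3641, so ω = 2 arcsin(0.3641) ≈ 42.7°.

42.7°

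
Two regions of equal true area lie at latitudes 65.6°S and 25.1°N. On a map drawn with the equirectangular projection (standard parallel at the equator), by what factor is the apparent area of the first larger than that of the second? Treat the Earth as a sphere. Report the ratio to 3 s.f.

2.19

For the equirectangular projection with φ₀ = 0 (plate carrée), h = 1 along meridians and k = sec φ along parallels.
Areal scale at 65.6°: h·k = 1.000 × 2.421 = 2.421.
Areal scale at 25.1°: h·k = 1.000 × 1.104 = 1.104.
Ratio = 2.421/1.104 ≈ 2.19.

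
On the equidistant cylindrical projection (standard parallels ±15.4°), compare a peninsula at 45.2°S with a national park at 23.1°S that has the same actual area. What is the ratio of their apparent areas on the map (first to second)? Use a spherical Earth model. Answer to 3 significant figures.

1.31

With standard parallel φ₀ = 15.4°, the equirectangular projection gives x = Rλ cos φ₀, y = Rφ, so h = 1 and k = cos 15.4° / cos φ.
Areal scale at 45.2°: h·k = 1.000 × 1.368 = 1.368.
Areal scale at 23.1°: h·k = 1.000 × 1.048 = 1.048.
Ratio = 1.368/1.048 ≈ 1.31.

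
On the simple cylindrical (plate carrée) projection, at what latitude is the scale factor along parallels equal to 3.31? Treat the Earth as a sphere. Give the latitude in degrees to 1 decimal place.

72.4°

Plate carrée: h = 1, k = sec φ along parallels.
sec φ = 3.31  ⇒  cos φ = 0.3021  ⇒  φ ≈ 72.4°.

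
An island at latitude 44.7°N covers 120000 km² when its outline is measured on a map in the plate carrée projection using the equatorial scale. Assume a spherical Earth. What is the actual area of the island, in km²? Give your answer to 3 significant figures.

85300 km²

For the equirectangular projection with φ₀ = 0 (plate carrée), h = 1 along meridians and k = sec φ along parallels.
Areal scale = h·k = 1 × sec φ; at 44.7°, h = 1.000, k = 1.407, so h·k = 1.407.
True area = apparent / (areal scale) = 120000 / 1.407 ≈ 85300 km².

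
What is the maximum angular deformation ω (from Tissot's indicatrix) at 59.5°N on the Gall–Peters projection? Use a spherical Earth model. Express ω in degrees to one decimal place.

The Gall–Peters projection is cylindrical equal-area with φ₀ = 45°. For cylindrical equal-area with standard parallel φ₀, h = cos φ / cos φ₀ and k = cos φ₀ / cos φ, so h·k = 1.
At 59.5°: h = 0.7178, k = 1.393; principal scales a = 1.393, b = 0.7178.
sin(ω/2) = (a − b)/(a + b) = 0.6754/2.111 = 0.3200, so ω = 2 arcsin(0.3200) ≈ 37.3°.

37.3°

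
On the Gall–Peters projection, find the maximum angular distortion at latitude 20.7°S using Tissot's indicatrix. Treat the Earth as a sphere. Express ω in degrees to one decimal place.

31.7°

The Gall–Peters projection is cylindrical equal-area with φ₀ = 45°. Cylindrical equal-area (φ₀ = 45°): h = cos φ / cos 45° along meridians, k = cos 45° / cos φ along parallels; h·k = 1.
At 20.7°: h = 1.323, k = 0.7559; principal scales a = 1.323, b = 0.7559.
sin(ω/2) = (a − b)/(a + b) = 0.5670/2.079 = 0.2728, so ω = 2 arcsin(0.2728) ≈ 31.7°.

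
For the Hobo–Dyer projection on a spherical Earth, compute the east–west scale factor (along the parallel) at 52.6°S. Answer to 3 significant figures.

1.31

The Hobo–Dyer projection is cylindrical equal-area with φ₀ = 37.5°. Cylindrical equal-area (φ₀ = 37.5°): h = cos φ / cos 37.5° along meridians, k = cos 37.5° / cos φ along parallels; h·k = 1.
k = cos 37.5° / cos 52.6° = 0.7934/0.6074 = 1.306.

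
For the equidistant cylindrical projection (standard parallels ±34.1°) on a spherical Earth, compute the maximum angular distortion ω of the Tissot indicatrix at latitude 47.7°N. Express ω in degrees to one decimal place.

11.9°

With standard parallel φ₀ = 34.1°, the equirectangular projection gives x = Rλ cos φ₀, y = Rφ, so h = 1 and k = cos 34.1° / cos φ.
At 47.7°: h = 1.000, k = 1.230; principal scales a = 1.230, b = 1.000.
sin(ω/2) = (a − b)/(a + b) = 0.2304/2.230 = 0.1033, so ω = 2 arcsin(0.1033) ≈ 11.9°.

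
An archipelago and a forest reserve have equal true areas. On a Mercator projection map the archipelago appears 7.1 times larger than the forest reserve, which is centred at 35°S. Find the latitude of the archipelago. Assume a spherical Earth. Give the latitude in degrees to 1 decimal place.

For equal true areas on Mercator, apparent areas scale as sec²φ, so the ratio is cos²φ₂ / cos²φ₁.
cos²φ₂ / cos²φ₁ = 7.1  ⇒  cos φ₁ = cos 35° / √7.1 = 0.8192/2.665 = 0.3074.
φ₁ = arccos(0.3074) ≈ 72.1°.

72.1°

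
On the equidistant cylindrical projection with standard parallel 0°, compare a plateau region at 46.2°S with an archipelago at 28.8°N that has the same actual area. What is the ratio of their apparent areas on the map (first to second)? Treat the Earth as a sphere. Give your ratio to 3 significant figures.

1.27

In the plate carrée (x = Rλ, y = Rφ), meridians are true-scale (h = 1) and parallels are stretched by k = sec φ.
Areal scale at 46.2°: h·k = 1.000 × 1.445 = 1.445.
Areal scale at 28.8°: h·k = 1.000 × 1.141 = 1.141.
Ratio = 1.445/1.141 ≈ 1.27.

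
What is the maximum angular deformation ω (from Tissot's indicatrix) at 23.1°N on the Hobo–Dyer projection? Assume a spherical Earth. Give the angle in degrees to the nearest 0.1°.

16.9°

Hobo–Dyer is a cylindrical equal-area projection with standard parallels at ±37.5°. Cylindrical equal-area (φ₀ = 37.5°): h = cos φ / cos 37.5° along meridians, k = cos 37.5° / cos φ along parallels; h·k = 1.
At 23.1°: h = 1.159, k = 0.8625; principal scales a = 1.159, b = 0.8625.
sin(ω/2) = (a − b)/(a + b) = 0.2969/2.022 = 0.1468, so ω = 2 arcsin(0.1468) ≈ 16.9°.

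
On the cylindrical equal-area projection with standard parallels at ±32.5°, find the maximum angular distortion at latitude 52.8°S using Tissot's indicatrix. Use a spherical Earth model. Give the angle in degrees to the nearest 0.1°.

For cylindrical equal-area with standard parallel φ₀, h = cos φ / cos φ₀ and k = cos φ₀ / cos φ, so h·k = 1.
At 52.8°: h = 0.7169, k = 1.395; principal scales a = 1.395, b = 0.7169.
sin(ω/2) = (a − b)/(a + b) = 0.6781/2.112 = 0.3211, so ω = 2 arcsin(0.3211) ≈ 37.5°.

37.5°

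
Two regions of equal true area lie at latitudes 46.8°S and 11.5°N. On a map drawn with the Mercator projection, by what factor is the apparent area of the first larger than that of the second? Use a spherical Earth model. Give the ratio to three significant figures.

Mercator areal scale is sec²φ.
At 46.8°: sec²(46.8°) = 1/0.6845² = 2.134.
At 11.5°: sec²(11.5°) = 1/0.9799² = 1.041.
Ratio = 2.134/1.041 = cos²(11.5°)/cos²(46.8°) ≈ 2.05.

2.05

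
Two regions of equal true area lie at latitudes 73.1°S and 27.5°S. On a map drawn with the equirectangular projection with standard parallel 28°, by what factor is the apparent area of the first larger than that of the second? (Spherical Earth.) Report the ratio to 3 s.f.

With standard parallel φ₀ = 28°, the equirectangular projection gives x = Rλ cos φ₀, y = Rφ, so h = 1 and k = cos 28° / cos φ.
Areal scale at 73.1°: h·k = 1.000 × 3.037 = 3.037.
Areal scale at 27.5°: h·k = 1.000 × 0.9954 = 0.9954.
Ratio = 3.037/0.9954 ≈ 3.05.

3.05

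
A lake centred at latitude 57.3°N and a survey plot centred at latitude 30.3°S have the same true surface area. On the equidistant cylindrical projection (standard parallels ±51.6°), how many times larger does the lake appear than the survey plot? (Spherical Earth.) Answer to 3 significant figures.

In the equirectangular projection with standard parallel φ₀ = 51.6° (x = Rλ cos φ₀, y = Rφ), meridians are true-scale (h = 1) and the parallel scale is k = cos φ₀ / cos φ.
Areal scale at 57.3°: h·k = 1.000 × 1.150 = 1.150.
Areal scale at 30.3°: h·k = 1.000 × 0.7194 = 0.7194.
Ratio = 1.150/0.7194 ≈ 1.60.

1.60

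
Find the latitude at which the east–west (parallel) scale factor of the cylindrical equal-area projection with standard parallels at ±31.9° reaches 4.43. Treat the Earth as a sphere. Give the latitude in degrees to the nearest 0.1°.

For cylindrical equal-area with standard parallel φ₀, h = cos φ / cos φ₀ and k = cos φ₀ / cos φ, so h·k = 1.
k = cos φ₀ / cos φ = 4.43  ⇒  cos φ = cos 31.9° / 4.43 = 0.1916.
φ = arccos(0.1916) ≈ 79.0°.

79.0°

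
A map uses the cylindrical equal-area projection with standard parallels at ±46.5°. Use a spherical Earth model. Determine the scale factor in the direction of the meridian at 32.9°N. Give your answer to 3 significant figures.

For cylindrical equal-area with standard parallel φ₀, h = cos φ / cos φ₀ and k = cos φ₀ / cos φ, so h·k = 1.
h = cos 32.9° / cos 46.5° = 0.8396/0.6884 = 1.220.

1.22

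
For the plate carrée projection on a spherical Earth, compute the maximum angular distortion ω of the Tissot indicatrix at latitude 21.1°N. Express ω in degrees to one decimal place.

For the equirectangular projection with φ₀ = 0 (plate carrée), h = 1 along meridians and k = sec φ along parallels.
At 21.1°: h = 1.000, k = 1.072; principal scales a = 1.072, b = 1.000.
sin(ω/2) = (a − b)/(a + b) = 0.07186/2.072 = 0.03469, so ω = 2 arcsin(0.03469) ≈ 4.0°.

4.0°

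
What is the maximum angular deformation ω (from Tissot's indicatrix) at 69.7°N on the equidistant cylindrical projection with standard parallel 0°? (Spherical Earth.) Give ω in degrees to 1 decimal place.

58.0°

In the plate carrée (x = Rλ, y = Rφ), meridians are true-scale (h = 1) and parallels are stretched by k = sec φ.
At 69.7°: h = 1.000, k = 2.882; principal scales a = 2.882, b = 1.000.
sin(ω/2) = (a − b)/(a + b) = 1.882/3.882 = 0.4849, so ω = 2 arcsin(0.4849) ≈ 58.0°.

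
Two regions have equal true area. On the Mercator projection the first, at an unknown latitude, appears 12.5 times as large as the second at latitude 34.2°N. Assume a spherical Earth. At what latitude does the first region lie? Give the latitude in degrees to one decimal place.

76.5°

Mercator areal scale is sec²φ, so apparent-area ratio = sec²φ₁ / sec²φ₂ = cos²φ₂ / cos²φ₁.
cos²φ₂ / cos²φ₁ = 12.5  ⇒  cos φ₁ = cos 34.2° / √12.5 = 0.8271/3.536 = 0.2339.
φ₁ = arccos(0.2339) ≈ 76.5°.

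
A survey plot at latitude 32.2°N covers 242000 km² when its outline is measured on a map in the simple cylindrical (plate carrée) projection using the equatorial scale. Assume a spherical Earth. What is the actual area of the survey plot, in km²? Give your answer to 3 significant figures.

205000 km²

In the plate carrée (x = Rλ, y = Rφ), meridians are true-scale (h = 1) and parallels are stretched by k = sec φ.
Areal scale = h·k = 1 × sec φ; at 32.2°, h = 1.000, k = 1.182, so h·k = 1.182.
True area = apparent / (areal scale) = 242000 / 1.182 ≈ 205000 km².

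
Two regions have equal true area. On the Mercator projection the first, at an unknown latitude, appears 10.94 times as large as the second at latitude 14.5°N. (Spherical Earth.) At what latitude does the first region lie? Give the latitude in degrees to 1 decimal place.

Mercator areal scale is sec²φ, so apparent-area ratio = sec²φ₁ / sec²φ₂ = cos²φ₂ / cos²φ₁.
cos²φ₂ / cos²φ₁ = 10.94  ⇒  cos φ₁ = cos 14.5° / √10.94 = 0.9681/3.308 = 0.2927.
φ₁ = arccos(0.2927) ≈ 73.0°.

73.0°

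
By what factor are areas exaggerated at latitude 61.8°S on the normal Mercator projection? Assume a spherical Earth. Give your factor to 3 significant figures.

The Mercator projection is conformal; its linear scale factor is the same in every direction and equals sec φ = 1/cos φ.
Areal scale = k² = sec²φ = 1/cos²(61.8°) = 1/0.4726² = 4.478.

4.48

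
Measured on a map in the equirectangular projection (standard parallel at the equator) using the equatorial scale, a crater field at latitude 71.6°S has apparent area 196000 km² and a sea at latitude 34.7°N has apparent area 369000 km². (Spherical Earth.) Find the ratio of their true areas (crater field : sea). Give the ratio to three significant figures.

On the plate carrée, areal scale = h·k = 1 × sec φ, so true area = apparent × cos φ.
True area of crater field: 196000 × cos(71.6°) = 196000 × 0.3156 = 61870 km².
True area of sea: 369000 × cos(34.7°) = 369000 × 0.8221 = 303400 km².
Ratio = 61870 / 303400 ≈ 0.204.

0.204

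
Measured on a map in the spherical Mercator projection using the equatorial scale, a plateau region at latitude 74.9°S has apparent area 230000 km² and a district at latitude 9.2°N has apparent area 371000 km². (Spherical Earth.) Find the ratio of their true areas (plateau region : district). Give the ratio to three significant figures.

0.0432

Mercator's areal exaggeration is sec²φ; hence true area = (apparent area) · cos²φ.
True area of plateau region: 230000 × cos²(74.9°) = 230000 × 0.06786 = 15610 km².
True area of district: 371000 × cos²(9.2°) = 371000 × 0.9744 = 361500 km².
Ratio = 15610 / 361500 ≈ 0.0432.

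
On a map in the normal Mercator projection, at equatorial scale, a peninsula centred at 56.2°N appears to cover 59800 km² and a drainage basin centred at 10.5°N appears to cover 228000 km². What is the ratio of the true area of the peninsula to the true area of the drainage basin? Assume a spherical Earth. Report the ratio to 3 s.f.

Since Mercator area scale is 1/cos²φ, the true area equals the apparent area multiplied by cos²φ.
True area of peninsula: 59800 × cos²(56.2°) = 59800 × 0.3095 = 18510 km².
True area of drainage basin: 228000 × cos²(10.5°) = 228000 × 0.9668 = 220400 km².
Ratio = 18510 / 220400 ≈ 0.0840.

0.0840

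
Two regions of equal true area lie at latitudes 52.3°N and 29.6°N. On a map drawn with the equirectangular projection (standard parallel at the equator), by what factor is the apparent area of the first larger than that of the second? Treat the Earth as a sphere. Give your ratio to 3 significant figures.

1.42

Plate carrée maps x = Rλ, y = Rφ. The meridian scale is h = 1 and the parallel scale is k = 1/cos φ = sec φ.
Areal scale at 52.3°: h·k = 1.000 × 1.635 = 1.635.
Areal scale at 29.6°: h·k = 1.000 × 1.150 = 1.150.
Ratio = 1.635/1.150 ≈ 1.42.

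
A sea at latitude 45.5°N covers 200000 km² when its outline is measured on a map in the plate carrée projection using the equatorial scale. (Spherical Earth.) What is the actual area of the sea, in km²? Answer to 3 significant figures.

In the plate carrée (x = Rλ, y = Rφ), meridians are true-scale (h = 1) and parallels are stretched by k = sec φ.
Areal scale = h·k = 1 × sec φ; at 45.5°, h = 1.000, k = 1.427, so h·k = 1.427.
True area = apparent / (areal scale) = 200000 / 1.427 ≈ 140000 km².

140000 km²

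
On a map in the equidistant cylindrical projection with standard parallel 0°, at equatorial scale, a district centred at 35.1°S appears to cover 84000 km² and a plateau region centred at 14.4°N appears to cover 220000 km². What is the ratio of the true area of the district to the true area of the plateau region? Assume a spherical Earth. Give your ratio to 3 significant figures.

Plate carrée has h = 1 and k = sec φ, giving areal scale sec φ; true area = (apparent area) · cos φ.
True area of district: 84000 × cos(35.1°) = 84000 × 0.8181 = 68720 km².
True area of plateau region: 220000 × cos(14.4°) = 220000 × 0.9686 = 213100 km².
Ratio = 68720 / 213100 ≈ 0.323.

0.323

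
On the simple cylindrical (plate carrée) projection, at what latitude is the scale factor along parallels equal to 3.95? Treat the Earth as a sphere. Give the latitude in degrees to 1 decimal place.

75.3°

Plate carrée: h = 1, k = sec φ along parallels.
sec φ = 3.95  ⇒  cos φ = 0.2532  ⇒  φ ≈ 75.3°.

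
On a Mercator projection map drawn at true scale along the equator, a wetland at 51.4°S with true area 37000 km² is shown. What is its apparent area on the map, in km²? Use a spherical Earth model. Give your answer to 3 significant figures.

The Mercator projection is conformal; its linear scale factor is the same in every direction and equals sec φ = 1/cos φ.
Areal scale = k² = sec²φ = 1/cos²(51.4°) = 1/0.6239² = 2.569.
Apparent area = 37000 × 2.569 ≈ 95100 km².

95100 km²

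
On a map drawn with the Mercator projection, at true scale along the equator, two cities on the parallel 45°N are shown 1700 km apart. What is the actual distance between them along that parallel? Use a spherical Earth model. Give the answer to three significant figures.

1200 km

The Mercator projection is conformal; its linear scale factor is the same in every direction and equals sec φ = 1/cos φ.
Along the parallel at 45°, map distances are exaggerated by k = sec 45° = 1.414.
True distance = 1700 / 1.414 = 1700 × cos 45° ≈ 1200 km.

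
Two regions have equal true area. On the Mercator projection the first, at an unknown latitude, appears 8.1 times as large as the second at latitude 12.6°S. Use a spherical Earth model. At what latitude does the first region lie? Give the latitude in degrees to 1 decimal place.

For equal true areas on Mercator, apparent areas scale as sec²φ, so the ratio is cos²φ₂ / cos²φ₁.
cos²φ₂ / cos²φ₁ = 8.1  ⇒  cos φ₁ = cos 12.6° / √8.1 = 0.9759/2.846 = 0.3429.
φ₁ = arccos(0.3429) ≈ 69.9°.

69.9°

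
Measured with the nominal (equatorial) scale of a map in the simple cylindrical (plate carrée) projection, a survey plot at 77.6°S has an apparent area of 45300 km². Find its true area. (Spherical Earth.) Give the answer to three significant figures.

9730 km²

Plate carrée maps x = Rλ, y = Rφ. The meridian scale is h = 1 and the parallel scale is k = 1/cos φ = sec φ.
Areal scale = h·k = 1 × sec φ; at 77.6°, h = 1.000, k = 4.657, so h·k = 4.657.
True area = apparent / (areal scale) = 45300 / 4.657 ≈ 9730 km².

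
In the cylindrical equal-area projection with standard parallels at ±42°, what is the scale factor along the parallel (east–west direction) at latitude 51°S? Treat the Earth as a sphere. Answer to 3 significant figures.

For cylindrical equal-area with standard parallel φ₀, h = cos φ / cos φ₀ and k = cos φ₀ / cos φ, so h·k = 1.
k = cos 42° / cos 51° = 0.7431/0.6293 = 1.181.

1.18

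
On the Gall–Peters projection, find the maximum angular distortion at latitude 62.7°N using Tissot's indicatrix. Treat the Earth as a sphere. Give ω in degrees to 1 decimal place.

48.1°

Gall–Peters is a cylindrical equal-area projection with standard parallels at ±45°. For cylindrical equal-area with standard parallel φ₀, h = cos φ / cos φ₀ and k = cos φ₀ / cos φ, so h·k = 1.
At 62.7°: h = 0.6486, k = 1.542; principal scales a = 1.542, b = 0.6486.
sin(ω/2) = (a − b)/(a + b) = 0.8931/2.190 = 0.4077, so ω = 2 arcsin(0.4077) ≈ 48.1°.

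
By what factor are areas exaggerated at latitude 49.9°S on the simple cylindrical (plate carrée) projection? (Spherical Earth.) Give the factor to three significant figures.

For the equirectangular projection with φ₀ = 0 (plate carrée), h = 1 along meridians and k = sec φ along parallels.
Areal scale = h·k = 1 × sec φ; at 49.9°, h = 1.000, k = 1.552, so h·k = 1.552.

1.55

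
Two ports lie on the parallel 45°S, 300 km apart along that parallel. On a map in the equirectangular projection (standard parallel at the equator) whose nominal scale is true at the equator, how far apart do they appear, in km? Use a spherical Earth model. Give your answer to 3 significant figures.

424 km

In the plate carrée (x = Rλ, y = Rφ), meridians are true-scale (h = 1) and parallels are stretched by k = sec φ.
Along the parallel, k = sec 45° = 1/0.7071 = 1.414.
Map distance = 300 × 1.414 ≈ 424 km.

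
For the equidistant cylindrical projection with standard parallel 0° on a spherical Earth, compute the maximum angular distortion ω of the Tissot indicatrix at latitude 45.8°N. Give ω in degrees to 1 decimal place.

In the plate carrée (x = Rλ, y = Rφ), meridians are true-scale (h = 1) and parallels are stretched by k = sec φ.
At 45.8°: h = 1.000, k = 1.434; principal scales a = 1.434, b = 1.000.
sin(ω/2) = (a − b)/(a + b) = 0.4344/2.434 = 0.1784, so ω = 2 arcsin(0.1784) ≈ 20.6°.

20.6°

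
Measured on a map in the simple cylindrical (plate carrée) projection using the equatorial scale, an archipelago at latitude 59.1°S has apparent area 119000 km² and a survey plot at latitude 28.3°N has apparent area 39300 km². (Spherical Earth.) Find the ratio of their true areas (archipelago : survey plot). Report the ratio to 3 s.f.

Plate carrée has h = 1 and k = sec φ, giving areal scale sec φ; true area = (apparent area) · cos φ.
True area of archipelago: 119000 × cos(59.1°) = 119000 × 0.5135 = 61110 km².
True area of survey plot: 39300 × cos(28.3°) = 39300 × 0.8805 = 34600 km².
Ratio = 61110 / 34600 ≈ 1.77.

1.77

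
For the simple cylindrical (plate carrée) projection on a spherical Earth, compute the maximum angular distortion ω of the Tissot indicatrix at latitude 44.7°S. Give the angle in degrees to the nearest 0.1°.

Plate carrée maps x = Rλ, y = Rφ. The meridian scale is h = 1 and the parallel scale is k = 1/cos φ = sec φ.
At 44.7°: h = 1.000, k = 1.407; principal scales a = 1.407, b = 1.000.
sin(ω/2) = (a − b)/(a + b) = 0.4069/2.407 = 0.1690, so ω = 2 arcsin(0.1690) ≈ 19.5°.

19.5°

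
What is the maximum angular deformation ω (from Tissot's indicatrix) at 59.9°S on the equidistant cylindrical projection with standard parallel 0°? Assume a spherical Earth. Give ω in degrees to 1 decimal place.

Plate carrée maps x = Rλ, y = Rφ. The meridian scale is h = 1 and the parallel scale is k = 1/cos φ = sec φ.
At 59.9°: h = 1.000, k = 1.994; principal scales a = 1.994, b = 1.000.
sin(ω/2) = (a − b)/(a + b) = 0.9940/2.994 = 0.3320, so ω = 2 arcsin(0.3320) ≈ 38.8°.

38.8°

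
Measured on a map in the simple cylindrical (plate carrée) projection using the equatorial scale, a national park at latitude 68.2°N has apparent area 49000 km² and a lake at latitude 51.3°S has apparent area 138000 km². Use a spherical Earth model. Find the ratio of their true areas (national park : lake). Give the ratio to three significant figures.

0.211

On the plate carrée, areal scale = h·k = 1 × sec φ, so true area = apparent × cos φ.
True area of national park: 49000 × cos(68.2°) = 49000 × 0.3714 = 18200 km².
True area of lake: 138000 × cos(51.3°) = 138000 × 0.6252 = 86280 km².
Ratio = 18200 / 86280 ≈ 0.211.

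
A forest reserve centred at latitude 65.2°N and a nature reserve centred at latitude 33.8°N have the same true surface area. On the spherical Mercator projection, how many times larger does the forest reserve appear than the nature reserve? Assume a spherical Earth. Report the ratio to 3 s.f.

3.92

Mercator is conformal with k = sec φ, so areal scale = k² = sec²φ.
At 65.2°: sec²(65.2°) = 1/0.4195² = 5.684.
At 33.8°: sec²(33.8°) = 1/0.8310² = 1.448.
Ratio = 5.684/1.448 = cos²(33.8°)/cos²(65.2°) ≈ 3.92.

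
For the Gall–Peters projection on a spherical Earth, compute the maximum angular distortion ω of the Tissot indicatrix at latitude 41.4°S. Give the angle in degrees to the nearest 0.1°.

The Gall–Peters projection is cylindrical equal-area with φ₀ = 45°. Cylindrical equal-area (φ₀ = 45°): h = cos φ / cos 45° along meridians, k = cos 45° / cos φ along parallels; h·k = 1.
At 41.4°: h = 1.061, k = 0.9427; principal scales a = 1.061, b = 0.9427.
sin(ω/2) = (a − b)/(a + b) = 0.1181/2.003 = 0.05897, so ω = 2 arcsin(0.05897) ≈ 6.8°.

6.8°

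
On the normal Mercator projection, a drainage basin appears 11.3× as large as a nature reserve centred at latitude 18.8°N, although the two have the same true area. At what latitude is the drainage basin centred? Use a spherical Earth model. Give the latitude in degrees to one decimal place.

73.6°

For equal true areas on Mercator, apparent areas scale as sec²φ, so the ratio is cos²φ₂ / cos²φ₁.
cos²φ₂ / cos²φ₁ = 11.3  ⇒  cos φ₁ = cos 18.8° / √11.3 = 0.9466/3.362 = 0.2816.
φ₁ = arccos(0.2816) ≈ 73.6°.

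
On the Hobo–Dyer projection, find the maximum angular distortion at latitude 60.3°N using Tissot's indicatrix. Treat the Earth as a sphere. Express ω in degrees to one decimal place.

Hobo–Dyer is a cylindrical equal-area projection with standard parallels at ±37.5°. Cylindrical equal-area (φ₀ = 37.5°): h = cos φ / cos 37.5° along meridians, k = cos 37.5° / cos φ along parallels; h·k = 1.
At 60.3°: h = 0.6245, k = 1.601; principal scales a = 1.601, b = 0.6245.
sin(ω/2) = (a − b)/(a + b) = 0.9767/2.226 = 0.4388, so ω = 2 arcsin(0.4388) ≈ 52.1°.

52.1°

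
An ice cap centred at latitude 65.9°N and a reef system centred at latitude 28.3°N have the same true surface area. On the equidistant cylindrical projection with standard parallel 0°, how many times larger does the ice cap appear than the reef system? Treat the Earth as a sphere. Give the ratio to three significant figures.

2.16

Plate carrée maps x = Rλ, y = Rφ. The meridian scale is h = 1 and the parallel scale is k = 1/cos φ = sec φ.
Areal scale at 65.9°: h·k = 1.000 × 2.449 = 2.449.
Areal scale at 28.3°: h·k = 1.000 × 1.136 = 1.136.
Ratio = 2.449/1.136 ≈ 2.16.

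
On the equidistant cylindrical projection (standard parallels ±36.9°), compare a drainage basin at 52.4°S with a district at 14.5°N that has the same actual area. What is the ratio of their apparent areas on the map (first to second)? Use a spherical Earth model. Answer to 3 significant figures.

1.59

In the equirectangular projection with standard parallel φ₀ = 36.9° (x = Rλ cos φ₀, y = Rφ), meridians are true-scale (h = 1) and the parallel scale is k = cos φ₀ / cos φ.
Areal scale at 52.4°: h·k = 1.000 × 1.311 = 1.311.
Areal scale at 14.5°: h·k = 1.000 × 0.8260 = 0.8260.
Ratio = 1.311/0.8260 ≈ 1.59.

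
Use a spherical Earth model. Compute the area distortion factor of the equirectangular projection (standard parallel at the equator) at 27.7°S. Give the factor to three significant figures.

For the equirectangular projection with φ₀ = 0 (plate carrée), h = 1 along meridians and k = sec φ along parallels.
Areal scale = h·k = 1 × sec φ; at 27.7°, h = 1.000, k = 1.129, so h·k = 1.129.

1.13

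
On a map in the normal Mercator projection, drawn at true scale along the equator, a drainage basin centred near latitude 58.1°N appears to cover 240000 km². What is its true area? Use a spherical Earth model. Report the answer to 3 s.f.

Mercator is conformal, so the point scale is isotropic: h = k = sec φ = 1/cos φ.
Areal scale = k² = sec²φ = 1/cos²(58.1°) = 1/0.5284² = 3.581.
True area = apparent / (areal scale) = 240000 / 3.581 ≈ 67000 km².

67000 km²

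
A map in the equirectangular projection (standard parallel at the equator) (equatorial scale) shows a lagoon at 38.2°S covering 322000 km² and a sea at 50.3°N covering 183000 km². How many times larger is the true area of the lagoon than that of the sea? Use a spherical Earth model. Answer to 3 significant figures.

Plate carrée has h = 1 and k = sec φ, giving areal scale sec φ; true area = (apparent area) · cos φ.
True area of lagoon: 322000 × cos(38.2°) = 322000 × 0.7859 = 253000 km².
True area of sea: 183000 × cos(50.3°) = 183000 × 0.6388 = 116900 km².
Ratio = 253000 / 116900 ≈ 2.16.

2.16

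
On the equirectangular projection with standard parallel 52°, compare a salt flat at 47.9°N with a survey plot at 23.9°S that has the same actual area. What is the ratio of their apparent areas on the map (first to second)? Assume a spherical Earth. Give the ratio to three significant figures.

With standard parallel φ₀ = 52°, the equirectangular projection gives x = Rλ cos φ₀, y = Rφ, so h = 1 and k = cos 52° / cos φ.
Areal scale at 47.9°: h·k = 1.000 × 0.9183 = 0.9183.
Areal scale at 23.9°: h·k = 1.000 × 0.6734 = 0.6734.
Ratio = 0.9183/0.6734 ≈ 1.36.

1.36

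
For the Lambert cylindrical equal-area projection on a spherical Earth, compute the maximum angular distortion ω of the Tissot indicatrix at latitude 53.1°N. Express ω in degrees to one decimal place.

56.1°

The Lambert cylindrical equal-area projection is the cylindrical equal-area projection with its standard parallel at the equator (φ₀ = 0). For cylindrical equal-area with standard parallel φ₀, h = cos φ / cos φ₀ and k = cos φ₀ / cos φ, so h·k = 1.
At 53.1°: h = 0.6004, k = 1.666; principal scales a = 1.666, b = 0.6004.
sin(ω/2) = (a − b)/(a + b) = 1.065/2.266 = 0.4700, so ω = 2 arcsin(0.4700) ≈ 56.1°.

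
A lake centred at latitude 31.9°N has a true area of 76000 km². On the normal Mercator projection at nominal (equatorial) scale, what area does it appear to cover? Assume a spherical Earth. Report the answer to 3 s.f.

Mercator is conformal, so the point scale is isotropic: h = k = sec φ = 1/cos φ.
Areal scale = k² = sec²φ = 1/cos²(31.9°) = 1/0.8490² = 1.387.
Apparent area = 76000 × 1.387 ≈ 105000 km².

105000 km²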